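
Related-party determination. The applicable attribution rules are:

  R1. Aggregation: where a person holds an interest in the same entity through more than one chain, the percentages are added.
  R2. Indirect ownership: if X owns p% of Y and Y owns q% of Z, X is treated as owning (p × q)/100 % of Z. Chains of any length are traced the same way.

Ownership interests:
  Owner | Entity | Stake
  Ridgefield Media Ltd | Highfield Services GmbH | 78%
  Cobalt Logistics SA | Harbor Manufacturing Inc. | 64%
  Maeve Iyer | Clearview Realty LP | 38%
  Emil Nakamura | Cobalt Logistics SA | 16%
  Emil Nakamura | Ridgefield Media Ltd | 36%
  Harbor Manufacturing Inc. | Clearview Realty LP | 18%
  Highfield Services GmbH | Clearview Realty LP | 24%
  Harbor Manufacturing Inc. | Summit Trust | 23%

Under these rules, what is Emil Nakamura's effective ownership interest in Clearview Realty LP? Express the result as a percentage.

Chain via Ridgefield Media Ltd → Highfield Services GmbH (R2): 36% × 78% × 24% = 6.7392% of Clearview Realty LP.
Chain via Cobalt Logistics SA → Harbor Manufacturing Inc. (R2): 16% × 64% × 18% = 1.8432% of Clearview Realty LP.
Aggregating (R1): 6.7392% + 1.8432% = 8.5824%.

8.5824%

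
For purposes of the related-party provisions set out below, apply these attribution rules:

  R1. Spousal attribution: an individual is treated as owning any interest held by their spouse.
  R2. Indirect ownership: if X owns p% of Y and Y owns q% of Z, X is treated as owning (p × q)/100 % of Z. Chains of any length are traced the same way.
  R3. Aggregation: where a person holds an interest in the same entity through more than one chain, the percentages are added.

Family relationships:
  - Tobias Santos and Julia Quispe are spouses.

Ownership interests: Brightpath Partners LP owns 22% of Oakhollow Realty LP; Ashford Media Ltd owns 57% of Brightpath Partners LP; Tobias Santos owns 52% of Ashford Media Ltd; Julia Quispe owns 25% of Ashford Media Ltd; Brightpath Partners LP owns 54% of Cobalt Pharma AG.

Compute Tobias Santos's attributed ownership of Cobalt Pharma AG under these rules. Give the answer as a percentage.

By spousal attribution (R1), Tobias Santos is treated as also owning Julia Quispe's interest in Ashford Media Ltd, giving 52% + 25% = 77%.
Chain via Ashford Media Ltd → Brightpath Partners LP (R2): 77% × 57% × 54% = 23.7006% of Cobalt Pharma AG.

23.7006%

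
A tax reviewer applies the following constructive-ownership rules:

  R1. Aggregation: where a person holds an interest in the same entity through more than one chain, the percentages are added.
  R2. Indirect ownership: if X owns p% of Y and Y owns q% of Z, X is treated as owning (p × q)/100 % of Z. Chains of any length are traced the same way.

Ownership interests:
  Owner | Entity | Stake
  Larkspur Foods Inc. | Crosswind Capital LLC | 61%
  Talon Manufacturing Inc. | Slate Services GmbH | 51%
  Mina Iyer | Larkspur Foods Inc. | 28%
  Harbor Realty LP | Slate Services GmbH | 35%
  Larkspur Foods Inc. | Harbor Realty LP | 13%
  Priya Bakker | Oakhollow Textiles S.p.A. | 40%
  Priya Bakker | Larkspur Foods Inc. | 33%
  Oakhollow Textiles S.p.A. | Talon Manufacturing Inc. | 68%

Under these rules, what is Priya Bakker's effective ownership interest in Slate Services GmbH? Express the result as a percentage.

Chain via Oakhollow Textiles S.p.A. → Talon Manufacturing Inc. (R2): 40% × 68% × 51% = 13.872% of Slate Services GmbH.
Chain via Larkspur Foods Inc. → Harbor Realty LP (R2): 33% × 13% × 35% = 1.5015% of Slate Services GmbH.
Aggregating (R1): 13.872% + 1.5015% = 15.3735%.

15.3735%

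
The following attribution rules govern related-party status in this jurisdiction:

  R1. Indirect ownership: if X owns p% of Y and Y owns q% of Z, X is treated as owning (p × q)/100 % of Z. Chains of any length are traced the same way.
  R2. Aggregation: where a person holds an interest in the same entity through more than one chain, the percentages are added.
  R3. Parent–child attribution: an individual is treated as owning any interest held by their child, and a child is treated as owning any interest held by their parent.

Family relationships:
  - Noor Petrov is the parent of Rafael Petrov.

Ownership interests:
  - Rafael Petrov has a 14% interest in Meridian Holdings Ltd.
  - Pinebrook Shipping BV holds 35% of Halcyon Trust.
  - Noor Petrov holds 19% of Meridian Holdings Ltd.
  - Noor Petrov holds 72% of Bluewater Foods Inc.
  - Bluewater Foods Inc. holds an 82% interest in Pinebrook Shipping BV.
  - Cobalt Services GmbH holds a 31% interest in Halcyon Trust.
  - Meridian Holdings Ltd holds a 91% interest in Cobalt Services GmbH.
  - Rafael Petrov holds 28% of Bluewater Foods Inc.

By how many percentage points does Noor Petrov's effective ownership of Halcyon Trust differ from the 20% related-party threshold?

By parent–child attribution (R3), Noor Petrov is treated as also owning Rafael Petrov's interest in Meridian Holdings Ltd, giving 19% + 14% = 33%.
By parent–child attribution (R3), Noor Petrov is treated as also owning Rafael Petrov's interest in Bluewater Foods Inc, giving 72% + 28% = 100%.
Chain via Meridian Holdings Ltd → Cobalt Services GmbH (R1): 33% × 91% × 31% = 9.3093% of Halcyon Trust.
Chain via Bluewater Foods Inc. → Pinebrook Shipping BV (R1): 100% × 82% × 35% = 28.7% of Halcyon Trust.
Aggregating (R2): 9.3093% + 28.7% = 38.0093%.
38.0093% exceeds the 20% threshold by 18.0093 percentage points.

18.0093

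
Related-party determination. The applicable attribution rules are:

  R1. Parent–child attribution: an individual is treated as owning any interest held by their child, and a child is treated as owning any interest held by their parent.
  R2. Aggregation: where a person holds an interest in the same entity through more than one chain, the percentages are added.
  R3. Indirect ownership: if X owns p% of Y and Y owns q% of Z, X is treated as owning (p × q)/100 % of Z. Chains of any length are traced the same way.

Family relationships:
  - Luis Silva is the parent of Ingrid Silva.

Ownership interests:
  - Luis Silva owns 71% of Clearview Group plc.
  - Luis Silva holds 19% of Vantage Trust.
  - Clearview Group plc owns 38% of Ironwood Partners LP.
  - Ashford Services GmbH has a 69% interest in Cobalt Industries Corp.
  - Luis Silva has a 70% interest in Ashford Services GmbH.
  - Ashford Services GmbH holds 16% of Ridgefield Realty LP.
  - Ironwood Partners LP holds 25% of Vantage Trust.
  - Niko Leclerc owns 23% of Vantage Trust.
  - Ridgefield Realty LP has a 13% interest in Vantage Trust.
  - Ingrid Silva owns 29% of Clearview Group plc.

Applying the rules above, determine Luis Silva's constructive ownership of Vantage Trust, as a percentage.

By parent–child attribution (R1), Luis Silva is treated as also owning Ingrid Silva's interest in Clearview Group plc, giving 71% + 29% = 100%.
Chain via Ashford Services GmbH → Ridgefield Realty LP (R3): 70% × 16% × 13% = 1.456% of Vantage Trust.
Chain via Clearview Group plc → Ironwood Partners LP (R3): 100% × 38% × 25% = 9.5% of Vantage Trust.
Direct interest in Vantage Trust: 19%.
Aggregating (R2): 1.456% + 9.5% + 19% = 29.956%.

29.956%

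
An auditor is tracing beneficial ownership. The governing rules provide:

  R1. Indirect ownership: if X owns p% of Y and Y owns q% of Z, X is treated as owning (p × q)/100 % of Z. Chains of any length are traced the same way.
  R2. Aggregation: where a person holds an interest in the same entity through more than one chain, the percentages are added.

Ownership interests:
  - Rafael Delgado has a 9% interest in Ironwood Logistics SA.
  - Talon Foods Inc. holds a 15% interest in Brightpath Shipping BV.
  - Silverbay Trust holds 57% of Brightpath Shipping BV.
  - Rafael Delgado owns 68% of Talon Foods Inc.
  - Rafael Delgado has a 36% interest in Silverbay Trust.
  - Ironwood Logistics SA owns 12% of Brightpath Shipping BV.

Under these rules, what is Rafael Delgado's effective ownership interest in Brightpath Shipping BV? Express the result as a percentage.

Chain via Talon Foods Inc. (R1): 68% × 15% = 10.2% of Brightpath Shipping BV.
Chain via Silverbay Trust (R1): 36% × 57% = 20.52% of Brightpath Shipping BV.
Chain via Ironwood Logistics SA (R1): 9% × 12% = 1.08% of Brightpath Shipping BV.
Aggregating (R2): 10.2% + 20.52% + 1.08% = 31.8%.

31.8%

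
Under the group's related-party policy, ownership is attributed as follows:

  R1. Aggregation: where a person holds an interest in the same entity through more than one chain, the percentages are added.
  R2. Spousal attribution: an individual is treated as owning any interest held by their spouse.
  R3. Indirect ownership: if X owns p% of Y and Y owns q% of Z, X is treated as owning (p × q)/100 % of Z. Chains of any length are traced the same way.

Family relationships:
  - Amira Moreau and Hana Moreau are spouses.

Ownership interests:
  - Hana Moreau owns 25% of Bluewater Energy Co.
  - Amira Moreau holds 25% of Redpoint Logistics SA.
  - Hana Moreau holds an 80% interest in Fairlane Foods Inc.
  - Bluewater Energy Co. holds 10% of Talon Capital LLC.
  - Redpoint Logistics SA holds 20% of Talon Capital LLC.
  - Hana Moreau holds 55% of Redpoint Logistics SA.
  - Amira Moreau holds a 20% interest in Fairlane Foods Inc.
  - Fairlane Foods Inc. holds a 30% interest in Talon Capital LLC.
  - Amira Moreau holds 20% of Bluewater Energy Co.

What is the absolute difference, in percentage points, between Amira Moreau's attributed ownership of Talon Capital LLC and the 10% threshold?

40.5

By spousal attribution (R2), Amira Moreau is treated as also owning Hana Moreau's interest in Bluewater Energy Co, giving 20% + 25% = 45%.
By spousal attribution (R2), Amira Moreau is treated as also owning Hana Moreau's interest in Fairlane Foods Inc, giving 20% + 80% = 100%.
By spousal attribution (R2), Amira Moreau is treated as also owning Hana Moreau's interest in Redpoint Logistics SA, giving 25% + 55% = 80%.
Chain via Bluewater Energy Co. (R3): 45% × 10% = 4.5% of Talon Capital LLC.
Chain via Fairlane Foods Inc. (R3): 100% × 30% = 30% of Talon Capital LLC.
Chain via Redpoint Logistics SA (R3): 80% × 20% = 16% of Talon Capital LLC.
Aggregating (R1): 4.5% + 30% + 16% = 50.5%.
50.5% exceeds the 10% threshold by 40.5 percentage points.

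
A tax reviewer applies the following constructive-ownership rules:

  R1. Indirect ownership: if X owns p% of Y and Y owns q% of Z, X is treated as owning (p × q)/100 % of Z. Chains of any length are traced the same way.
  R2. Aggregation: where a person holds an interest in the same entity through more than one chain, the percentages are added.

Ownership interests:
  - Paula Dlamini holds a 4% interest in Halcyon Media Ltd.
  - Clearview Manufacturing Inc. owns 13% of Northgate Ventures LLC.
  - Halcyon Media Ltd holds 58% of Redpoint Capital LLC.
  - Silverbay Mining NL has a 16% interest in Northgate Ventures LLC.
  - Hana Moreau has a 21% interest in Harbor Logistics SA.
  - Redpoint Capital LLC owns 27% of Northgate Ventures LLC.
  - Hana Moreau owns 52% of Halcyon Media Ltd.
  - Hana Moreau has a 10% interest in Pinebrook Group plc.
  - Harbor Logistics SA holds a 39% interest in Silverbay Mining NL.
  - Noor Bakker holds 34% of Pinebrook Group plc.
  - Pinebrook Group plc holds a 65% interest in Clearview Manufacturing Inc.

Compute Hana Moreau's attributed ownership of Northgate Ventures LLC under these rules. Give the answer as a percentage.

10.2986%

Chain via Halcyon Media Ltd → Redpoint Capital LLC (R1): 52% × 58% × 27% = 8.1432% of Northgate Ventures LLC.
Chain via Pinebrook Group plc → Clearview Manufacturing Inc. (R1): 10% × 65% × 13% = 0.845% of Northgate Ventures LLC.
Chain via Harbor Logistics SA → Silverbay Mining NL (R1): 21% × 39% × 16% = 1.3104% of Northgate Ventures LLC.
Aggregating (R2): 8.1432% + 0.845% + 1.3104% = 10.2986%.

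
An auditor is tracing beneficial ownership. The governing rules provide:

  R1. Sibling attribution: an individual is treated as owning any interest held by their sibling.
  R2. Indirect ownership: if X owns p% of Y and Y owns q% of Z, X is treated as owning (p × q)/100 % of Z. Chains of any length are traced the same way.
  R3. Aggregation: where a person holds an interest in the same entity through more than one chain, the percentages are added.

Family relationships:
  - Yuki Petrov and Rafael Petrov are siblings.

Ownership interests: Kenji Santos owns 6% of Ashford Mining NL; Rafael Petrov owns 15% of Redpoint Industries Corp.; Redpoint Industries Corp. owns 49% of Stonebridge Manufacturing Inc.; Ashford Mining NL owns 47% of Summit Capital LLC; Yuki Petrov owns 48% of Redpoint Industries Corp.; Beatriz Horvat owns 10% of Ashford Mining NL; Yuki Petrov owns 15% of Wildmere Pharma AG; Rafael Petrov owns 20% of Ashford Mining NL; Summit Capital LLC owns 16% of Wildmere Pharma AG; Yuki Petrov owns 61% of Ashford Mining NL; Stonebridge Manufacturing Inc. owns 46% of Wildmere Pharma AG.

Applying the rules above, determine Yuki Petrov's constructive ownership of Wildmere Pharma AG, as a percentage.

35.2914%

By sibling attribution (R1), Yuki Petrov is treated as also owning Rafael Petrov's interest in Ashford Mining NL, giving 61% + 20% = 81%.
By sibling attribution (R1), Yuki Petrov is treated as also owning Rafael Petrov's interest in Redpoint Industries Corp, giving 48% + 15% = 63%.
Chain via Ashford Mining NL → Summit Capital LLC (R2): 81% × 47% × 16% = 6.0912% of Wildmere Pharma AG.
Chain via Redpoint Industries Corp. → Stonebridge Manufacturing Inc. (R2): 63% × 49% × 46% = 14.2002% of Wildmere Pharma AG.
Direct interest in Wildmere Pharma AG: 15%.
Aggregating (R3): 6.0912% + 14.2002% + 15% = 35.2914%.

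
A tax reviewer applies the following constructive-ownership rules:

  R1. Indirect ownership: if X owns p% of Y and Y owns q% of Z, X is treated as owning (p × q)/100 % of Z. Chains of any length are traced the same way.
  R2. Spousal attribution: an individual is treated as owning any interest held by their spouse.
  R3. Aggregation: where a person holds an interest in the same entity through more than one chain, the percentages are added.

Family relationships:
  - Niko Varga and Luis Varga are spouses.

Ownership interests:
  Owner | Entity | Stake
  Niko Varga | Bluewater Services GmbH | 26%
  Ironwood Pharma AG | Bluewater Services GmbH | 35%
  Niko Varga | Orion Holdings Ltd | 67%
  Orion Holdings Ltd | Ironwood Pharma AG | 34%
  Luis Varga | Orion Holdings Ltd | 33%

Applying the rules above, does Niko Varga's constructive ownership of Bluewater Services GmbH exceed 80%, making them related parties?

No

By spousal attribution (R2), Niko Varga is treated as also owning Luis Varga's interest in Orion Holdings Ltd, giving 67% + 33% = 100%.
Chain via Orion Holdings Ltd → Ironwood Pharma AG (R1): 100% × 34% × 35% = 11.9% of Bluewater Services GmbH.
Direct interest in Bluewater Services GmbH: 26%.
Aggregating (R3): 11.9% + 26% = 37.9%.
37.9% does not exceed the 80% threshold, so Niko is not a related party to Bluewater Services GmbH.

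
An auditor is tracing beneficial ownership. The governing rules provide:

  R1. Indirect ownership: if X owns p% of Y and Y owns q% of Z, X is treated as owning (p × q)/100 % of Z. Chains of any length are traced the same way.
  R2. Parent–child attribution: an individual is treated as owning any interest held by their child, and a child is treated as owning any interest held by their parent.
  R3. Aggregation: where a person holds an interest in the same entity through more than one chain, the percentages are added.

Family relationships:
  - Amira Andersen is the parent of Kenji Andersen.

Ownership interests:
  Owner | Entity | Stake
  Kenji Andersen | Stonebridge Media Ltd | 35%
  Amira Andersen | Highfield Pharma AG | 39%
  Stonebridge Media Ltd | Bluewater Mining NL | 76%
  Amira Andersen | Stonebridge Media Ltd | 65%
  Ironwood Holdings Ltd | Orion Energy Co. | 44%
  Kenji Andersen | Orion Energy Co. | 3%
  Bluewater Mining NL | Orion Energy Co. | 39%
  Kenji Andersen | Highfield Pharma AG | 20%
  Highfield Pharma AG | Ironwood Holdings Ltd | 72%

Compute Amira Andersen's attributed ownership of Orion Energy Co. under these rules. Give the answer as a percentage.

51.3312%

By parent–child attribution (R2), Amira Andersen is treated as also owning Kenji Andersen's interest in Stonebridge Media Ltd, giving 65% + 35% = 100%.
By parent–child attribution (R2), Amira Andersen is treated as also owning Kenji Andersen's interest in Highfield Pharma AG, giving 39% + 20% = 59%.
By parent–child attribution (R2), Amira Andersen is treated as owning Kenji Andersen's 3% interest in Orion Energy Co.
Chain via Stonebridge Media Ltd → Bluewater Mining NL (R1): 100% × 76% × 39% = 29.64% of Orion Energy Co.
Chain via Highfield Pharma AG → Ironwood Holdings Ltd (R1): 59% × 72% × 44% = 18.6912% of Orion Energy Co.
Direct interest in Orion Energy Co: 3%.
Aggregating (R3): 29.64% + 18.6912% + 3% = 51.3312%.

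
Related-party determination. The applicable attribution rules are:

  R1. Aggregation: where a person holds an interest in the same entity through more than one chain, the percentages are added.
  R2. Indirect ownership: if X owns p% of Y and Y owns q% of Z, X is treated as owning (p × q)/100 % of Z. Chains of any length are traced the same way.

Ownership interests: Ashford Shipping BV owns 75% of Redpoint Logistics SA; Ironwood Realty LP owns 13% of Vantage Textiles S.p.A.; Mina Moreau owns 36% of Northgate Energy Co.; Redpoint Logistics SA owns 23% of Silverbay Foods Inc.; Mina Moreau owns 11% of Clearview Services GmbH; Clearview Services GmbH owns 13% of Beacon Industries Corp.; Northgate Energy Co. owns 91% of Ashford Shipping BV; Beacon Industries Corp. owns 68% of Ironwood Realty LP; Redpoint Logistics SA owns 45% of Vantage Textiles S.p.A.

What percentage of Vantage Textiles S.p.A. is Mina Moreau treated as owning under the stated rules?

Chain via Northgate Energy Co. → Ashford Shipping BV → Redpoint Logistics SA (R2): 36% × 91% × 75% × 45% = 11.0565% of Vantage Textiles S.p.A.
Chain via Clearview Services GmbH → Beacon Industries Corp. → Ironwood Realty LP (R2): 11% × 13% × 68% × 13% = 0.126412% of Vantage Textiles S.p.A.
Aggregating (R1): 11.0565% + 0.126412% = 11.182912%.

11.182912%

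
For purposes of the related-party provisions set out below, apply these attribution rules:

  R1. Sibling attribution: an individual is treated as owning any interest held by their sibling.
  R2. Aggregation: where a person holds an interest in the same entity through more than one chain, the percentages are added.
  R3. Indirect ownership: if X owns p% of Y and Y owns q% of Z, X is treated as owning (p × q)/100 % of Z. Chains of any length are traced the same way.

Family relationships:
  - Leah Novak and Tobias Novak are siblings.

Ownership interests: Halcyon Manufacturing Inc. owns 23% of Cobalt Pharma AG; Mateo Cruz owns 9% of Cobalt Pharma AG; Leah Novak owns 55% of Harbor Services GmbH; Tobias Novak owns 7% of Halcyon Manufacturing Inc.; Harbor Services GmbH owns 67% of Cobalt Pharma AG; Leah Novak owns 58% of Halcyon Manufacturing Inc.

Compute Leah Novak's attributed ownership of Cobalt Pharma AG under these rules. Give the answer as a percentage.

By sibling attribution (R1), Leah Novak is treated as also owning Tobias Novak's interest in Halcyon Manufacturing Inc, giving 58% + 7% = 65%.
Chain via Harbor Services GmbH (R3): 55% × 67% = 36.85% of Cobalt Pharma AG.
Chain via Halcyon Manufacturing Inc. (R3): 65% × 23% = 14.95% of Cobalt Pharma AG.
Aggregating (R2): 36.85% + 14.95% = 51.8%.

51.8%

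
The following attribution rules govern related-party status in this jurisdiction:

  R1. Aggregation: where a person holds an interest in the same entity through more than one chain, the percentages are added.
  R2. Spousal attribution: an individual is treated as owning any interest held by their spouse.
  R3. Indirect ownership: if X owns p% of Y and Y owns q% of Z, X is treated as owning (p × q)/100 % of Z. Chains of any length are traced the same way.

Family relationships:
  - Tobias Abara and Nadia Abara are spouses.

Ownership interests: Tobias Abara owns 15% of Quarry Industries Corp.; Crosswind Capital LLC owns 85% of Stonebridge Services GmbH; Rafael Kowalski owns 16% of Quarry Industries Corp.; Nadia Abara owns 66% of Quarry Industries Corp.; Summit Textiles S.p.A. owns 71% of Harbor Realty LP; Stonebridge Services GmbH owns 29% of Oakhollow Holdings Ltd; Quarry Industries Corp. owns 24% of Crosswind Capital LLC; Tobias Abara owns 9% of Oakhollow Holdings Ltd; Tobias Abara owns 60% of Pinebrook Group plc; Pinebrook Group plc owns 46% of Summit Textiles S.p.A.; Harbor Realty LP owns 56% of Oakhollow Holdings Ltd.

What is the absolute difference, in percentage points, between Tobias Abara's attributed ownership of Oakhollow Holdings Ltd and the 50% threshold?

25.23428

By spousal attribution (R2), Tobias Abara is treated as also owning Nadia Abara's interest in Quarry Industries Corp, giving 15% + 66% = 81%.
Chain via Quarry Industries Corp. → Crosswind Capital LLC → Stonebridge Services GmbH (R3): 81% × 24% × 85% × 29% = 4.79196% of Oakhollow Holdings Ltd.
Chain via Pinebrook Group plc → Summit Textiles S.p.A. → Harbor Realty LP (R3): 60% × 46% × 71% × 56% = 10.97376% of Oakhollow Holdings Ltd.
Direct interest in Oakhollow Holdings Ltd: 9%.
Aggregating (R1): 4.79196% + 10.97376% + 9% = 24.76572%.
24.76572% falls short of the 50% threshold by 25.23428 percentage points.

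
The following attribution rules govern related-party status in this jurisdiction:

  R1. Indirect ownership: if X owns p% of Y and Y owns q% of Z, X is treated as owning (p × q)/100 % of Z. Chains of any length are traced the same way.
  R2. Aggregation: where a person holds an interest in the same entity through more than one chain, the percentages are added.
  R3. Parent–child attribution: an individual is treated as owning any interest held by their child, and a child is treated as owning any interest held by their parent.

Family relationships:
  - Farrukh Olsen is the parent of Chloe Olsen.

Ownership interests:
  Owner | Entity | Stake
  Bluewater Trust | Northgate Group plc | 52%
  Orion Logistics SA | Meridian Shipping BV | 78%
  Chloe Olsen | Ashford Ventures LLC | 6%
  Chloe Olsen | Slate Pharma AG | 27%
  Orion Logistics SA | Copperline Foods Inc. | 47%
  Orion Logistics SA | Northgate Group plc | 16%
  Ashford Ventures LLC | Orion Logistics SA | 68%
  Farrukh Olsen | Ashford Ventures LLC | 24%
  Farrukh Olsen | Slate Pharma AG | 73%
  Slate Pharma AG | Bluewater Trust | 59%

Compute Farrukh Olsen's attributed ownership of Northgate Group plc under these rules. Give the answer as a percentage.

33.944%

By parent–child attribution (R3), Farrukh Olsen is treated as also owning Chloe Olsen's interest in Slate Pharma AG, giving 73% + 27% = 100%.
By parent–child attribution (R3), Farrukh Olsen is treated as also owning Chloe Olsen's interest in Ashford Ventures LLC, giving 24% + 6% = 30%.
Chain via Slate Pharma AG → Bluewater Trust (R1): 100% × 59% × 52% = 30.68% of Northgate Group plc.
Chain via Ashford Ventures LLC → Orion Logistics SA (R1): 30% × 68% × 16% = 3.264% of Northgate Group plc.
Aggregating (R2): 30.68% + 3.264% = 33.944%.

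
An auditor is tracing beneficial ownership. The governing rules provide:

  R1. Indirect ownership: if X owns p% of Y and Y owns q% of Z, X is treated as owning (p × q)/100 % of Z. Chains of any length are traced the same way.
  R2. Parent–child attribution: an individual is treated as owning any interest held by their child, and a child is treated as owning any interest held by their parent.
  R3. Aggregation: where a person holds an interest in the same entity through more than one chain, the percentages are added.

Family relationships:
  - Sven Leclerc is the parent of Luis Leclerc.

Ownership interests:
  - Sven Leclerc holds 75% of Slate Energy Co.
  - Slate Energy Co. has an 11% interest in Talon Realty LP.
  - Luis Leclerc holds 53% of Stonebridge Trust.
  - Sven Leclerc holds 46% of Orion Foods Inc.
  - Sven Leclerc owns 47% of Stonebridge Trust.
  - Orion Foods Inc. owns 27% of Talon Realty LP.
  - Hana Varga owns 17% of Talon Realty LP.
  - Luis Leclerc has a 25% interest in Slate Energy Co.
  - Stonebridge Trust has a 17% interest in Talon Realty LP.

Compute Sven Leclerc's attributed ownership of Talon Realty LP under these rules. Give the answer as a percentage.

By parent–child attribution (R2), Sven Leclerc is treated as also owning Luis Leclerc's interest in Stonebridge Trust, giving 47% + 53% = 100%.
By parent–child attribution (R2), Sven Leclerc is treated as also owning Luis Leclerc's interest in Slate Energy Co, giving 75% + 25% = 100%.
Chain via Stonebridge Trust (R1): 100% × 17% = 17% of Talon Realty LP.
Chain via Slate Energy Co. (R1): 100% × 11% = 11% of Talon Realty LP.
Chain via Orion Foods Inc. (R1): 46% × 27% = 12.42% of Talon Realty LP.
Aggregating (R3): 17% + 11% + 12.42% = 40.42%.

40.42%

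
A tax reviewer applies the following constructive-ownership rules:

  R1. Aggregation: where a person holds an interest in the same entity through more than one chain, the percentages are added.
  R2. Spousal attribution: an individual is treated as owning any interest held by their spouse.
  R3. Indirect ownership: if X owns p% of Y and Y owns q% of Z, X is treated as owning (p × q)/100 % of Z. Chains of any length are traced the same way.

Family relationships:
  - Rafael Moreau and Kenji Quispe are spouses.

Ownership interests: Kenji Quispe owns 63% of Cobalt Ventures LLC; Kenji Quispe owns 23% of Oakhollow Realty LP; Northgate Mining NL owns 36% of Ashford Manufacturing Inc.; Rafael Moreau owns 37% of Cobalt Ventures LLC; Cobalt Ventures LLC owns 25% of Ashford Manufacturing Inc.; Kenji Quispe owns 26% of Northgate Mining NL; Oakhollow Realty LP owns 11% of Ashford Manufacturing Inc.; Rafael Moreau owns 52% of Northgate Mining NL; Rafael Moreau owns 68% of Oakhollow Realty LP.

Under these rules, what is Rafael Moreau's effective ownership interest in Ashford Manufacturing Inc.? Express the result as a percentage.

By spousal attribution (R2), Rafael Moreau is treated as also owning Kenji Quispe's interest in Oakhollow Realty LP, giving 68% + 23% = 91%.
By spousal attribution (R2), Rafael Moreau is treated as also owning Kenji Quispe's interest in Northgate Mining NL, giving 52% + 26% = 78%.
By spousal attribution (R2), Rafael Moreau is treated as also owning Kenji Quispe's interest in Cobalt Ventures LLC, giving 37% + 63% = 100%.
Chain via Oakhollow Realty LP (R3): 91% × 11% = 10.01% of Ashford Manufacturing Inc.
Chain via Northgate Mining NL (R3): 78% × 36% = 28.08% of Ashford Manufacturing Inc.
Chain via Cobalt Ventures LLC (R3): 100% × 25% = 25% of Ashford Manufacturing Inc.
Aggregating (R1): 10.01% + 28.08% + 25% = 63.09%.

63.09%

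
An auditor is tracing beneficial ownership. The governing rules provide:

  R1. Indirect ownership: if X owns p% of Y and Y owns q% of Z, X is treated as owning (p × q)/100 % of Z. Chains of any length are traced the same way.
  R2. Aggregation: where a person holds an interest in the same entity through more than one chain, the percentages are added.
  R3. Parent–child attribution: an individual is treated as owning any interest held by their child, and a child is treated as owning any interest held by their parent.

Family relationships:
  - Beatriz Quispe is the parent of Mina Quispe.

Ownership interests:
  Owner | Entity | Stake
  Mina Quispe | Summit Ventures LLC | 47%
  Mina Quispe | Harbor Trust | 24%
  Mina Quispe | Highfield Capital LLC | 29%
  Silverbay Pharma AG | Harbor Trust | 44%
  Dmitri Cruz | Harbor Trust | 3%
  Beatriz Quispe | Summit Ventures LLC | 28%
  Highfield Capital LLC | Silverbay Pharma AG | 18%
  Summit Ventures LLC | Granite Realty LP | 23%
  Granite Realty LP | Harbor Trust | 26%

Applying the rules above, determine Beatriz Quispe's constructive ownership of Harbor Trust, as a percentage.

30.7818%

By parent–child attribution (R3), Beatriz Quispe is treated as also owning Mina Quispe's interest in Summit Ventures LLC, giving 28% + 47% = 75%.
By parent–child attribution (R3), Beatriz Quispe is treated as owning Mina Quispe's 29% interest in Highfield Capital LLC.
By parent–child attribution (R3), Beatriz Quispe is treated as owning Mina Quispe's 24% interest in Harbor Trust.
Chain via Summit Ventures LLC → Granite Realty LP (R1): 75% × 23% × 26% = 4.485% of Harbor Trust.
Chain via Highfield Capital LLC → Silverbay Pharma AG (R1): 29% × 18% × 44% = 2.2968% of Harbor Trust.
Direct interest in Harbor Trust: 24%.
Aggregating (R2): 4.485% + 2.2968% + 24% = 30.7818%.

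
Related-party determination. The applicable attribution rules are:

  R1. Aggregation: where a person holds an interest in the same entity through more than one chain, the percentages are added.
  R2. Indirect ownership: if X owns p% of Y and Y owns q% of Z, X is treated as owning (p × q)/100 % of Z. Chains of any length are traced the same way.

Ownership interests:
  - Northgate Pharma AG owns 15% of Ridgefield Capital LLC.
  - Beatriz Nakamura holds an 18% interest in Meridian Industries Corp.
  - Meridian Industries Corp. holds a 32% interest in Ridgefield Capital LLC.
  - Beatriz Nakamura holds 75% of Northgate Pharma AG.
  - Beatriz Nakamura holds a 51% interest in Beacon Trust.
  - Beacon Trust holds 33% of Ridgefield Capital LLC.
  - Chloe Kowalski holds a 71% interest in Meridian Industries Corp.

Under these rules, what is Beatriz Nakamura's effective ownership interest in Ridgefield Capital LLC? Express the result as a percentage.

Chain via Meridian Industries Corp. (R2): 18% × 32% = 5.76% of Ridgefield Capital LLC.
Chain via Northgate Pharma AG (R2): 75% × 15% = 11.25% of Ridgefield Capital LLC.
Chain via Beacon Trust (R2): 51% × 33% = 16.83% of Ridgefield Capital LLC.
Aggregating (R1): 5.76% + 11.25% + 16.83% = 33.84%.

33.84%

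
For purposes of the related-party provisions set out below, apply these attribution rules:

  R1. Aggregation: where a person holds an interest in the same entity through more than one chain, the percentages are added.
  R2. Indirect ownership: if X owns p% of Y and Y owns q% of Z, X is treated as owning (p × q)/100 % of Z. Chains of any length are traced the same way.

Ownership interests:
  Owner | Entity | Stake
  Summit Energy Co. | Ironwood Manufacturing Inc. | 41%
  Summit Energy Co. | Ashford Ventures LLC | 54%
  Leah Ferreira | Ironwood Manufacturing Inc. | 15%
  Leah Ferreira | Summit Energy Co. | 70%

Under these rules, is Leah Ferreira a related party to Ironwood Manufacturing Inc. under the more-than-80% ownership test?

Chain via Summit Energy Co. (R2): 70% × 41% = 28.7% of Ironwood Manufacturing Inc.
Direct interest in Ironwood Manufacturing Inc: 15%.
Aggregating (R1): 28.7% + 15% = 43.7%.
43.7% does not exceed the 80% threshold, so Leah is not a related party to Ironwood Manufacturing Inc.

No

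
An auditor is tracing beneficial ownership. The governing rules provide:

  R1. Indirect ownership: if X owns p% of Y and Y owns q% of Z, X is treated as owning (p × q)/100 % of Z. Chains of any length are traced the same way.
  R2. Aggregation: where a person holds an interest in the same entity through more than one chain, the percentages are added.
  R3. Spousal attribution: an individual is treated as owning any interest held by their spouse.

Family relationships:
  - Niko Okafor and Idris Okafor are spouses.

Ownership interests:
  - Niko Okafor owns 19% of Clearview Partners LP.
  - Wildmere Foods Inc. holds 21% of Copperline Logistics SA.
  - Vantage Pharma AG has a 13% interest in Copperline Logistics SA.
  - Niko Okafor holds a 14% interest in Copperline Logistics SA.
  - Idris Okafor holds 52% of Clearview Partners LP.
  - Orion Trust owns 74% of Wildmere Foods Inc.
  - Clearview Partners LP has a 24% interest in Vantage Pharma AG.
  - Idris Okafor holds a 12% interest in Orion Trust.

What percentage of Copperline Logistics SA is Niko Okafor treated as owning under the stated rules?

By spousal attribution (R3), Niko Okafor is treated as also owning Idris Okafor's interest in Clearview Partners LP, giving 19% + 52% = 71%.
By spousal attribution (R3), Niko Okafor is treated as owning Idris Okafor's 12% interest in Orion Trust.
Chain via Clearview Partners LP → Vantage Pharma AG (R1): 71% × 24% × 13% = 2.2152% of Copperline Logistics SA.
Direct interest in Copperline Logistics SA: 14%.
Chain via Orion Trust → Wildmere Foods Inc. (R1): 12% × 74% × 21% = 1.8648% of Copperline Logistics SA.
Aggregating (R2): 2.2152% + 14% + 1.8648% = 18.08%.

18.08%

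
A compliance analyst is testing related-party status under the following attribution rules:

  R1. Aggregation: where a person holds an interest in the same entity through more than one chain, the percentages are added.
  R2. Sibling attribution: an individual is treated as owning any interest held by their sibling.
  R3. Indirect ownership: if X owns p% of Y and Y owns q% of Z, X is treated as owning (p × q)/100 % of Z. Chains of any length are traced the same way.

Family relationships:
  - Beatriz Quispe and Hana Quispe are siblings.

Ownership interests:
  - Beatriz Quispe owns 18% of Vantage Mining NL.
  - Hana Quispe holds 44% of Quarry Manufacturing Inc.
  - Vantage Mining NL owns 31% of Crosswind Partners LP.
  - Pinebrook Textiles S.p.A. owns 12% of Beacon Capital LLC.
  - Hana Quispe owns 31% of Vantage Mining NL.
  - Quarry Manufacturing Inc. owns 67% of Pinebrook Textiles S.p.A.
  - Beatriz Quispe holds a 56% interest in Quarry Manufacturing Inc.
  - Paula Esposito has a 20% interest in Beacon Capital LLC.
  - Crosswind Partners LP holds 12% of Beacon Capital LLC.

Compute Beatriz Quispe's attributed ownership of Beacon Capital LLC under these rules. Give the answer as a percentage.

9.8628%

By sibling attribution (R2), Beatriz Quispe is treated as also owning Hana Quispe's interest in Vantage Mining NL, giving 18% + 31% = 49%.
By sibling attribution (R2), Beatriz Quispe is treated as also owning Hana Quispe's interest in Quarry Manufacturing Inc, giving 56% + 44% = 100%.
Chain via Vantage Mining NL → Crosswind Partners LP (R3): 49% × 31% × 12% = 1.8228% of Beacon Capital LLC.
Chain via Quarry Manufacturing Inc. → Pinebrook Textiles S.p.A. (R3): 100% × 67% × 12% = 8.04% of Beacon Capital LLC.
Aggregating (R1): 1.8228% + 8.04% = 9.8628%.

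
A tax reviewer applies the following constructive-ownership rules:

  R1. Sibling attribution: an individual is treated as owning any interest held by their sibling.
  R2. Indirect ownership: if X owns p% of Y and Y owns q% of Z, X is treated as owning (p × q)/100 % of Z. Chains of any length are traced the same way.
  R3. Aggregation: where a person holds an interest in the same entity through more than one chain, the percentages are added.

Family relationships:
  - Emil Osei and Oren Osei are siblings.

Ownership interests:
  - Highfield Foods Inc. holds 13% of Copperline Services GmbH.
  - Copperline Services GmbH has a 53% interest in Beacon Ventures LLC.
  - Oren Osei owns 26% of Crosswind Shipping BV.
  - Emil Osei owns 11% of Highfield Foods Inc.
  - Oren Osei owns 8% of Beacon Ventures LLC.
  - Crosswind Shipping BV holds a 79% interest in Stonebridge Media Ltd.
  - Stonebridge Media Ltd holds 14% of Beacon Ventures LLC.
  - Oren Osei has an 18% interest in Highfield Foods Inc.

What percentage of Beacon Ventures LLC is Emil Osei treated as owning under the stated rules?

By sibling attribution (R1), Emil Osei is treated as also owning Oren Osei's interest in Highfield Foods Inc, giving 11% + 18% = 29%.
By sibling attribution (R1), Emil Osei is treated as owning Oren Osei's 26% interest in Crosswind Shipping BV.
By sibling attribution (R1), Emil Osei is treated as owning Oren Osei's 8% interest in Beacon Ventures LLC.
Chain via Highfield Foods Inc. → Copperline Services GmbH (R2): 29% × 13% × 53% = 1.9981% of Beacon Ventures LLC.
Chain via Crosswind Shipping BV → Stonebridge Media Ltd (R2): 26% × 79% × 14% = 2.8756% of Beacon Ventures LLC.
Direct interest in Beacon Ventures LLC: 8%.
Aggregating (R3): 1.9981% + 2.8756% + 8% = 12.8737%.

12.8737%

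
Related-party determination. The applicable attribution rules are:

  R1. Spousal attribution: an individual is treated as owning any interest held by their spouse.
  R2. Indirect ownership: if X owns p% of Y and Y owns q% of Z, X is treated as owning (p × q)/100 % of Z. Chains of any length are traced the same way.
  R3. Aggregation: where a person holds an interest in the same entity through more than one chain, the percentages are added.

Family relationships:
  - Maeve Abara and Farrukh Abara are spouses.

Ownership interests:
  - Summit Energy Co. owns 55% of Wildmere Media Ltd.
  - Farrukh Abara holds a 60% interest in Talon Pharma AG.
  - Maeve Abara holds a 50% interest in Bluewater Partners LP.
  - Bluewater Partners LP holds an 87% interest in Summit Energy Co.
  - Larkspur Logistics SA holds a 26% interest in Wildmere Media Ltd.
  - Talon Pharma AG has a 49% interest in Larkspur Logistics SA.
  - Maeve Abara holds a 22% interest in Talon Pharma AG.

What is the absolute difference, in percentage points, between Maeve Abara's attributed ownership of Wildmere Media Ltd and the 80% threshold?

45.6282

By spousal attribution (R1), Maeve Abara is treated as also owning Farrukh Abara's interest in Talon Pharma AG, giving 22% + 60% = 82%.
Chain via Talon Pharma AG → Larkspur Logistics SA (R2): 82% × 49% × 26% = 10.4468% of Wildmere Media Ltd.
Chain via Bluewater Partners LP → Summit Energy Co. (R2): 50% × 87% × 55% = 23.925% of Wildmere Media Ltd.
Aggregating (R3): 10.4468% + 23.925% = 34.3718%.
34.3718% falls short of the 80% threshold by 45.6282 percentage points.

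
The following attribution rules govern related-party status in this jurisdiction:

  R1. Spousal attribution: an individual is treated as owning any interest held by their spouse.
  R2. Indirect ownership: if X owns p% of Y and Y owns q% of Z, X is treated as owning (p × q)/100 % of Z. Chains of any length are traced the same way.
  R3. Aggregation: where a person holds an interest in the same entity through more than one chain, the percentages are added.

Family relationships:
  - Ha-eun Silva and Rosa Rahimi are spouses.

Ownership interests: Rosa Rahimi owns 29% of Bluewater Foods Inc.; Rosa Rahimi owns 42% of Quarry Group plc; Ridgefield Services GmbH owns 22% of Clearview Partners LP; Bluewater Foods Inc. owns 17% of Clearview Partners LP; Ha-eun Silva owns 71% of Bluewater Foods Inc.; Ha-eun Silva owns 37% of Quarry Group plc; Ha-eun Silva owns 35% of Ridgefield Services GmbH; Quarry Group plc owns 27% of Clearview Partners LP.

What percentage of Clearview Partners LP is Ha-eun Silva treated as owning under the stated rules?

46.03%

By spousal attribution (R1), Ha-eun Silva is treated as also owning Rosa Rahimi's interest in Bluewater Foods Inc, giving 71% + 29% = 100%.
By spousal attribution (R1), Ha-eun Silva is treated as also owning Rosa Rahimi's interest in Quarry Group plc, giving 37% + 42% = 79%.
Chain via Bluewater Foods Inc. (R2): 100% × 17% = 17% of Clearview Partners LP.
Chain via Quarry Group plc (R2): 79% × 27% = 21.33% of Clearview Partners LP.
Chain via Ridgefield Services GmbH (R2): 35% × 22% = 7.7% of Clearview Partners LP.
Aggregating (R3): 17% + 21.33% + 7.7% = 46.03%.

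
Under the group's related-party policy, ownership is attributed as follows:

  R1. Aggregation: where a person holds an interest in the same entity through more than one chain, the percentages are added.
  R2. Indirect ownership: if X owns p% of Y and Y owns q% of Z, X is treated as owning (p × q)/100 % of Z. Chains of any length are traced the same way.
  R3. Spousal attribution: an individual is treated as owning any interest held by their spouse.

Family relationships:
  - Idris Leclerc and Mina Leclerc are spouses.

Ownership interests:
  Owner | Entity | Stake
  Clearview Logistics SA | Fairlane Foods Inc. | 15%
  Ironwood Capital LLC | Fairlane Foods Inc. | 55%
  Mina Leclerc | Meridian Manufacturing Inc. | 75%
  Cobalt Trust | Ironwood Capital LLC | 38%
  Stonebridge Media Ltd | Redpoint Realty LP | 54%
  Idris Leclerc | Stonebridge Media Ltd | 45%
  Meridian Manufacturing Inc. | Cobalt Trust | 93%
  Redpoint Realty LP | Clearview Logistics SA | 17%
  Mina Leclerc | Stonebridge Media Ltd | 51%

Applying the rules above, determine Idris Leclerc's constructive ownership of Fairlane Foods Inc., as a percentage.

By spousal attribution (R3), Idris Leclerc is treated as also owning Mina Leclerc's interest in Stonebridge Media Ltd, giving 45% + 51% = 96%.
By spousal attribution (R3), Idris Leclerc is treated as owning Mina Leclerc's 75% interest in Meridian Manufacturing Inc.
Chain via Stonebridge Media Ltd → Redpoint Realty LP → Clearview Logistics SA (R2): 96% × 54% × 17% × 15% = 1.32192% of Fairlane Foods Inc.
Chain via Meridian Manufacturing Inc. → Cobalt Trust → Ironwood Capital LLC (R2): 75% × 93% × 38% × 55% = 14.57775% of Fairlane Foods Inc.
Aggregating (R1): 1.32192% + 14.57775% = 15.89967%.

15.89967%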